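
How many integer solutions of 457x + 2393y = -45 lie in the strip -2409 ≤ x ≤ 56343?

24

gcd(2393, 457) = 1  (2393 = 5×457 + 108, 457 = 4×108 + 25, 108 = 4×25 + 8, 25 = 3×8 + 1, 8 = 8×1).
Back-substituting, 457×(288) + 2393×(-55) = 1.
Scale by -45: particular solution (-12960, 2475); reduce x mod 2393: (1398, -267).
General solution: x = 1398 + 2393t, y = -267 - 457t for integer t.
-2409 ≤ 1398 + 2393t ≤ 56343 gives t ∈ [-1, 22], which is 24 values.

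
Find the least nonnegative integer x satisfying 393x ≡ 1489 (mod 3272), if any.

gcd(3272, 393) = 1  (3272 = 8·393 + 128, 393 = 3·128 + 9, 128 = 14·9 + 2, 9 = 4·2 + 1, 2 = 2·1).
1 divides 1489, so solutions exist.
Back-substituting, 393·(1457) + 3272·(-175) = 1.
So 393·(1457) ≡ 1 (mod 3272); multiply by 1489: x ≡ 2169473 (mod 3272).
Smallest nonnegative: x = 2169473 mod 3272 = 137.

137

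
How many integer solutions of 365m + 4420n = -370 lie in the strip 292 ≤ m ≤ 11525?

13

gcd(4420, 365) = 5  (4420 = 12*365 + 40, 365 = 9*40 + 5, 40 = 8*5).
Back-substituting, 365*(109) + 4420*(-9) = 5.
Scale by -74: particular solution (-8066, 666); reduce m mod 884: (774, -64).
General solution: m = 774 + 884t, n = -64 - 73t for integer t.
292 ≤ 774 + 884t ≤ 11525 gives t ∈ [0, 12], which is 13 values.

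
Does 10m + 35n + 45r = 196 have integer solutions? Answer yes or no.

gcd(35, 10) = 5.
gcd(5, 45) = 5.
5 does not divide 196 (remainder 1), so no integer solutions.

no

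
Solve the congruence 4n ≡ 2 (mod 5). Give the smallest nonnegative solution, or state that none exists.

3

gcd(5, 4):
  5 = 1×4 + 1
  4 = 4×1
so gcd(5, 4) = 1.
1 divides 2, so solutions exist.
Back-substitute for Bézout coefficients:
  1 = 5 - 1×4
  ... = 4×(-1) + 5×(1)
So 4×(-1) ≡ 1 (mod 5); multiply by 2: n ≡ -2 (mod 5).
Smallest nonnegative: n = -2 mod 5 = 3.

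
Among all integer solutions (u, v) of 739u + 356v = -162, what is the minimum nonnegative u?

gcd(739, 356) = 1  (739 = 2·356 + 27, 356 = 13·27 + 5, 27 = 5·5 + 2, 5 = 2·2 + 1, 2 = 2·1).
1 divides -162, so solutions exist.
Back-substituting, 739·(-145) + 356·(301) = 1.
Scale by -162/1 = -162: (u₀, v₀) = (23490, -48762).
General solution: u = 23490 + 356t, v = -48762 - 739t for integer t.
u ≥ 0: smallest is 23490 mod 356 = 350 (at t = -65), with v = -727.

350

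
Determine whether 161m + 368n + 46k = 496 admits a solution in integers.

no

gcd(368, 161):
  368 = 2·161 + 46
  161 = 3·46 + 23
  46 = 2·23
so gcd(368, 161) = 23.
gcd(23, 46) = 23.
23 does not divide 496 (remainder 13), so no integer solutions.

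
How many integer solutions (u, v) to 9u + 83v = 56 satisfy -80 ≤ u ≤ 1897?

gcd(83, 9) = 1  (83 = 9*9 + 2, 9 = 4*2 + 1, 2 = 2*1).
Back-substituting, 9*(37) + 83*(-4) = 1.
Scale by 56: particular solution (2072, -224); reduce u mod 83: (80, -8).
General solution: u = 80 + 83t, v = -8 - 9t for integer t.
-80 ≤ 80 + 83t ≤ 1897 gives t ∈ [-1, 21], which is 23 values.

23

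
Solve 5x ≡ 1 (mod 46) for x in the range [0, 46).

37

gcd(46, 5) = 1  (46 = 9×5 + 1, 5 = 5×1).
Back-substituting, 5×(-9) + 46×(1) = 1.
So 5×-9 ≡ 1 (mod 46), and -9 mod 46 = 37.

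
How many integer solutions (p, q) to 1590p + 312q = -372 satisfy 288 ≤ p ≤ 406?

2

gcd(1590, 312) = 6.
By Bézout, 1590*(21) + 312*(-107) = 6.
Particular solution: (50, -256).
General solution: p = 50 + 52t, q = -256 - 265t for integer t.
288 ≤ 50 + 52t ≤ 406 gives t ∈ [5, 6], which is 2 values.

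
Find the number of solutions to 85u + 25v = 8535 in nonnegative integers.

gcd(85, 25) = 5  (85 = 3×25 + 10, 25 = 2×10 + 5, 10 = 2×5).
Back-substituting, 85×(-2) + 25×(7) = 5.
Scale by 1707: one solution is (-3414, 11949). Reduce u mod 5: (1, 338).
General: u = 1 + 5t, v = 338 - 17t.
u ≥ 0 ⇒ t ≥ 0; v ≥ 0 ⇒ t ≤ 19. So t ∈ [0, 19]: 20 solutions.

20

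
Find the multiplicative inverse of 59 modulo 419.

348

gcd(419, 59):
  419 = 7*59 + 6
  59 = 9*6 + 5
  6 = 1*5 + 1
  5 = 5*1
so gcd(419, 59) = 1.
Back-substitute for Bézout coefficients:
  1 = 6 - 1*5
  ... = 59*(-71) + 419*(10)
So 59*-71 ≡ 1 (mod 419), and -71 mod 419 = 348.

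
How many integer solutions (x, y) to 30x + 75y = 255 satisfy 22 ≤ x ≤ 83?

12

gcd(75, 30) = 15.
By Bézout, 30*(-2) + 75*(1) = 15.
Particular solution: (1, 3).
General solution: x = 1 + 5t, y = 3 - 2t for integer t.
22 ≤ 1 + 5t ≤ 83 gives t ∈ [5, 16], which is 12 values.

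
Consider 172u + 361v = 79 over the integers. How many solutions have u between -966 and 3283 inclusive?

12

gcd(361, 172) = 1.
By Bézout, 172*(-170) + 361*(81) = 1.
Particular solution: (288, -137).
General solution: u = 288 + 361t, v = -137 - 172t for integer t.
-966 ≤ 288 + 361t ≤ 3283 gives t ∈ [-3, 8], which is 12 values.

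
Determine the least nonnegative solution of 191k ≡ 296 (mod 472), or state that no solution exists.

gcd(472, 191) = 1.
1 divides 296, so solutions exist.
By Bézout, 191·(215) + 472·(-87) = 1.
So 191·(215) ≡ 1 (mod 472); multiply by 296: k ≡ 63640 (mod 472).
Smallest nonnegative: k = 63640 mod 472 = 392.

392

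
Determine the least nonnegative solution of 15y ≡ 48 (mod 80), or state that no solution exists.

gcd(80, 15) = 5.
5 does not divide 48, so the congruence has no solution.

no solution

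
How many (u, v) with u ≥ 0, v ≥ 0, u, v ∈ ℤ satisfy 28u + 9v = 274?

1

gcd(28, 9):
  28 = 3·9 + 1
  9 = 9·1
so gcd(28, 9) = 1.
Back-substitute for Bézout coefficients:
  1 = 28 - 3·9
  ... = 28·(1) + 9·(-3)
Scale by 274: one solution is (274, -822). Reduce u mod 9: (4, 18).
General: u = 4 + 9t, v = 18 - 28t.
u ≥ 0 ⇒ t ≥ 0; v ≥ 0 ⇒ t ≤ 0. So t ∈ [0, 0]: 1 solution.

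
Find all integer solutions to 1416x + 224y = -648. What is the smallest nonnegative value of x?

19

gcd(1416, 224) = 8.
8 divides -648, so solutions exist.
By Bézout, 1416·(-3) + 224·(19) = 8.
Scale by -648/8 = -81: (x₀, y₀) = (243, -1539).
General solution: x = 243 + 28t, y = -1539 - 177t for integer t.
x ≥ 0: smallest is 243 mod 28 = 19 (at t = -8), with y = -123.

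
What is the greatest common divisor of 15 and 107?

gcd(107, 15) = 1  (107 = 7*15 + 2, 15 = 7*2 + 1, 2 = 2*1).

1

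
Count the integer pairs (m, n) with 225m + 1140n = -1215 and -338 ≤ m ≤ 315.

8

gcd(1140, 225):
  1140 = 5·225 + 15
  225 = 15·15
so gcd(1140, 225) = 15.
Back-substitute for Bézout coefficients:
  15 = 1140 - 5·225
  ... = 225·(-5) + 1140·(1)
Scale by -81: particular solution (405, -81); reduce m mod 76: (25, -6).
General solution: m = 25 + 76t, n = -6 - 15t for integer t.
-338 ≤ 25 + 76t ≤ 315 gives t ∈ [-4, 3], which is 8 values.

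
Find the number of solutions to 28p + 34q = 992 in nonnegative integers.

gcd(34, 28):
  34 = 1·28 + 6
  28 = 4·6 + 4
  6 = 1·4 + 2
  4 = 2·2
so gcd(34, 28) = 2.
Back-substitute for Bézout coefficients:
  2 = 6 - 1·4
  ... = 28·(-6) + 34·(5)
Scale by 496: one solution is (-2976, 2480). Reduce p mod 17: (16, 16).
General: p = 16 + 17t, q = 16 - 14t.
p ≥ 0 ⇒ t ≥ 0; q ≥ 0 ⇒ t ≤ 1. So t ∈ [0, 1]: 2 solutions.

2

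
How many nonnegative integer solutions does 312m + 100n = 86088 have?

11

gcd(312, 100) = 4  (312 = 3×100 + 12, 100 = 8×12 + 4, 12 = 3×4).
Back-substituting, 312×(-8) + 100×(25) = 4.
Scale by 21522: one solution is (-172176, 538050). Reduce m mod 25: (24, 786).
General: m = 24 + 25t, n = 786 - 78t.
m ≥ 0 ⇒ t ≥ 0; n ≥ 0 ⇒ t ≤ 10. So t ∈ [0, 10]: 11 solutions.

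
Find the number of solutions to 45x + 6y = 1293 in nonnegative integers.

14

gcd(45, 6) = 3.
By Bézout, 45·(1) + 6·(-7) = 3.
One solution: (1, 208).
General: x = 1 + 2t, y = 208 - 15t.
x ≥ 0 ⇒ t ≥ 0; y ≥ 0 ⇒ t ≤ 13. So t ∈ [0, 13]: 14 solutions.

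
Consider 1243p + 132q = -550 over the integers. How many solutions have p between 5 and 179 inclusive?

gcd(1243, 132) = 11  (1243 = 9*132 + 55, 132 = 2*55 + 22, 55 = 2*22 + 11, 22 = 2*11).
Back-substituting, 1243*(5) + 132*(-47) = 11.
Scale by -50: particular solution (-250, 2350); reduce p mod 12: (2, -23).
General solution: p = 2 + 12t, q = -23 - 113t for integer t.
5 ≤ 2 + 12t ≤ 179 gives t ∈ [1, 14], which is 14 values.

14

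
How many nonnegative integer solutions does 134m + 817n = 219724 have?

gcd(817, 134) = 1.
By Bézout, 134·(-189) + 817·(31) = 1.
One solution: (274, 224).
General: m = 274 + 817t, n = 224 - 134t.
m ≥ 0 ⇒ t ≥ 0; n ≥ 0 ⇒ t ≤ 1. So t ∈ [0, 1]: 2 solutions.

2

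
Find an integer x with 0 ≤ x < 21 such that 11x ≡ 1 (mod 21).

2

gcd(21, 11) = 1  (21 = 1*11 + 10, 11 = 1*10 + 1, 10 = 10*1).
Back-substituting, 11*(2) + 21*(-1) = 1.
So 11*2 ≡ 1 (mod 21), and 2 mod 21 = 2.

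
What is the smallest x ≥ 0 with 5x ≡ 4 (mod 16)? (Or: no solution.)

4

gcd(16, 5) = 1.
1 divides 4, so solutions exist.
By Bézout, 5·(-3) + 16·(1) = 1.
So 5·(-3) ≡ 1 (mod 16); multiply by 4: x ≡ -12 (mod 16).
Smallest nonnegative: x = -12 mod 16 = 4.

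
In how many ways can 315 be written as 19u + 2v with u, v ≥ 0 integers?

gcd(19, 2):
  19 = 9×2 + 1
  2 = 2×1
so gcd(19, 2) = 1.
Back-substitute for Bézout coefficients:
  1 = 19 - 9×2
  ... = 19×(1) + 2×(-9)
Scale by 315: one solution is (315, -2835). Reduce u mod 2: (1, 148).
General: u = 1 + 2t, v = 148 - 19t.
u ≥ 0 ⇒ t ≥ 0; v ≥ 0 ⇒ t ≤ 7. So t ∈ [0, 7]: 8 solutions.

8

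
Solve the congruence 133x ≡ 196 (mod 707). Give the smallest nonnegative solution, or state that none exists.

44

gcd(707, 133) = 7  (707 = 5×133 + 42, 133 = 3×42 + 7, 42 = 6×7).
7 divides 196, so solutions exist.
Back-substituting, 133×(16) + 707×(-3) = 7.
So 133×(16) ≡ 7 (mod 707); multiply by 28: x ≡ 448 (mod 101).
Smallest nonnegative: x = 448 mod 101 = 44.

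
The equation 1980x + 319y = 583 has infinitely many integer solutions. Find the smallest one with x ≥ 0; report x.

gcd(1980, 319) = 11  (1980 = 6×319 + 66, 319 = 4×66 + 55, 66 = 1×55 + 11, 55 = 5×11).
11 divides 583, so solutions exist.
Back-substituting, 1980×(5) + 319×(-31) = 11.
Scale by 583/11 = 53: (x₀, y₀) = (265, -1643).
General solution: x = 265 + 29t, y = -1643 - 180t for integer t.
x ≥ 0: smallest is 265 mod 29 = 4 (at t = -9), with y = -23.

4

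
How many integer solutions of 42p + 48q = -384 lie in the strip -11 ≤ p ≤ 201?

27

gcd(48, 42) = 6.
By Bézout, 42·(-1) + 48·(1) = 6.
Particular solution: (0, -8).
General solution: p = 0 + 8t, q = -8 - 7t for integer t.
-11 ≤ 0 + 8t ≤ 201 gives t ∈ [-1, 25], which is 27 values.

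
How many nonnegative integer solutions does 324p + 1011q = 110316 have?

gcd(1011, 324) = 3  (1011 = 3·324 + 39, 324 = 8·39 + 12, 39 = 3·12 + 3, 12 = 4·3).
Back-substituting, 324·(-78) + 1011·(25) = 3.
Scale by 36772: one solution is (-2868216, 919300). Reduce p mod 337: (328, 4).
General: p = 328 + 337t, q = 4 - 108t.
p ≥ 0 ⇒ t ≥ 0; q ≥ 0 ⇒ t ≤ 0. So t ∈ [0, 0]: 1 solution.

1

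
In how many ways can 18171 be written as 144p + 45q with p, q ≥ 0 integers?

25

gcd(144, 45) = 9  (144 = 3·45 + 9, 45 = 5·9).
Back-substituting, 144·(1) + 45·(-3) = 9.
Scale by 2019: one solution is (2019, -6057). Reduce p mod 5: (4, 391).
General: p = 4 + 5t, q = 391 - 16t.
p ≥ 0 ⇒ t ≥ 0; q ≥ 0 ⇒ t ≤ 24. So t ∈ [0, 24]: 25 solutions.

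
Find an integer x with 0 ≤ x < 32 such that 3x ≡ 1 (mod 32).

11

gcd(32, 3):
  32 = 10×3 + 2
  3 = 1×2 + 1
  2 = 2×1
so gcd(32, 3) = 1.
Back-substitute for Bézout coefficients:
  1 = 3 - 1×2
  ... = 3×(11) + 32×(-1)
So 3×11 ≡ 1 (mod 32), and 11 mod 32 = 11.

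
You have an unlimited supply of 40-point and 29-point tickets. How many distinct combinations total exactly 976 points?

1

Need nonnegative integers with 40j + 29k = 976.
gcd(40, 29) = 1, and 40·(8) + 29·(-11) = 1.
So (j₀, k₀) = (7808, -10736); general j = 7808 + 29t, k = -10736 - 40t.
j ≥ 0 ⇒ t ≥ -269; k ≥ 0 ⇒ t ≤ -269. That's 1 value of t.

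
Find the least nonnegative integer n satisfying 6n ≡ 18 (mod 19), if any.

gcd(19, 6) = 1  (19 = 3·6 + 1, 6 = 6·1).
1 divides 18, so solutions exist.
Back-substituting, 6·(-3) + 19·(1) = 1.
So 6·(-3) ≡ 1 (mod 19); multiply by 18: n ≡ -54 (mod 19).
Smallest nonnegative: n = -54 mod 19 = 3.

3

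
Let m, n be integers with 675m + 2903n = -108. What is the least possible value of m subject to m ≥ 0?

2090

gcd(2903, 675):
  2903 = 4*675 + 203
  675 = 3*203 + 66
  203 = 3*66 + 5
  66 = 13*5 + 1
  5 = 5*1
so gcd(2903, 675) = 1.
1 divides -108, so solutions exist.
Back-substitute for Bézout coefficients:
  1 = 66 - 13*5
  ... = 675*(572) + 2903*(-133)
Scale by -108/1 = -108: (m₀, n₀) = (-61776, 14364).
General solution: m = -61776 + 2903t, n = 14364 - 675t for integer t.
m ≥ 0: smallest is -61776 mod 2903 = 2090 (at t = 22), with n = -486.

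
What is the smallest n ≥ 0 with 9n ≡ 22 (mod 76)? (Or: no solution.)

70

gcd(76, 9):
  76 = 8*9 + 4
  9 = 2*4 + 1
  4 = 4*1
so gcd(76, 9) = 1.
1 divides 22, so solutions exist.
Back-substitute for Bézout coefficients:
  1 = 9 - 2*4
  ... = 9*(17) + 76*(-2)
So 9*(17) ≡ 1 (mod 76); multiply by 22: n ≡ 374 (mod 76).
Smallest nonnegative: n = 374 mod 76 = 70.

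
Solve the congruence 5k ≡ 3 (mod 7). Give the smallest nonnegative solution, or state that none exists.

2

gcd(7, 5):
  7 = 1·5 + 2
  5 = 2·2 + 1
  2 = 2·1
so gcd(7, 5) = 1.
1 divides 3, so solutions exist.
Back-substitute for Bézout coefficients:
  1 = 5 - 2·2
  ... = 5·(3) + 7·(-2)
So 5·(3) ≡ 1 (mod 7); multiply by 3: k ≡ 9 (mod 7).
Smallest nonnegative: k = 9 mod 7 = 2.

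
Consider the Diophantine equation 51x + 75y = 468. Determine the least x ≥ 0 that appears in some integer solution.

gcd(75, 51) = 3  (75 = 1·51 + 24, 51 = 2·24 + 3, 24 = 8·3).
3 divides 468, so solutions exist.
Back-substituting, 51·(3) + 75·(-2) = 3.
Scale by 468/3 = 156: (x₀, y₀) = (468, -312).
General solution: x = 468 + 25t, y = -312 - 17t for integer t.
x ≥ 0: smallest is 468 mod 25 = 18 (at t = -18), with y = -6.

18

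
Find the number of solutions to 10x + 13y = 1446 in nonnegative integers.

gcd(13, 10):
  13 = 1·10 + 3
  10 = 3·3 + 1
  3 = 3·1
so gcd(13, 10) = 1.
Back-substitute for Bézout coefficients:
  1 = 10 - 3·3
  ... = 10·(4) + 13·(-3)
Scale by 1446: one solution is (5784, -4338). Reduce x mod 13: (12, 102).
General: x = 12 + 13t, y = 102 - 10t.
x ≥ 0 ⇒ t ≥ 0; y ≥ 0 ⇒ t ≤ 10. So t ∈ [0, 10]: 11 solutions.

11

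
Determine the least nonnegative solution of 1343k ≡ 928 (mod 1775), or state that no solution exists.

gcd(1775, 1343) = 1.
1 divides 928, so solutions exist.
By Bézout, 1343·(-793) + 1775·(600) = 1.
So 1343·(-793) ≡ 1 (mod 1775); multiply by 928: k ≡ -735904 (mod 1775).
Smallest nonnegative: k = -735904 mod 1775 = 721.

721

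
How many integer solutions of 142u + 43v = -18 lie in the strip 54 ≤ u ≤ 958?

gcd(142, 43) = 1.
By Bézout, 142*(10) + 43*(-33) = 1.
Particular solution: (35, -116).
General solution: u = 35 + 43t, v = -116 - 142t for integer t.
54 ≤ 35 + 43t ≤ 958 gives t ∈ [1, 21], which is 21 values.

21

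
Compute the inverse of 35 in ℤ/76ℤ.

gcd(76, 35):
  76 = 2·35 + 6
  35 = 5·6 + 5
  6 = 1·5 + 1
  5 = 5·1
so gcd(76, 35) = 1.
Back-substitute for Bézout coefficients:
  1 = 6 - 1·5
  ... = 35·(-13) + 76·(6)
So 35·-13 ≡ 1 (mod 76), and -13 mod 76 = 63.

63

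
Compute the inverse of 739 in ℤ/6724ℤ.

5987

gcd(6724, 739) = 1  (6724 = 9·739 + 73, 739 = 10·73 + 9, 73 = 8·9 + 1, 9 = 9·1).
Back-substituting, 739·(-737) + 6724·(81) = 1.
So 739·-737 ≡ 1 (mod 6724), and -737 mod 6724 = 5987.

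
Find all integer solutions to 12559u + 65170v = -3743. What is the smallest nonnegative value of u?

3383

gcd(65170, 12559) = 19.
19 divides -3743, so solutions exist.
By Bézout, 12559×(-1619) + 65170×(312) = 19.
Scale by -3743/19 = -197: (u₀, v₀) = (318943, -61464).
General solution: u = 318943 + 3430t, v = -61464 - 661t for integer t.
u ≥ 0: smallest is 318943 mod 3430 = 3383 (at t = -92), with v = -652.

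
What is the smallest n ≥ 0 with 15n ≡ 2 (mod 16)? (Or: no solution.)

14

gcd(16, 15) = 1  (16 = 1·15 + 1, 15 = 15·1).
1 divides 2, so solutions exist.
Back-substituting, 15·(-1) + 16·(1) = 1.
So 15·(-1) ≡ 1 (mod 16); multiply by 2: n ≡ -2 (mod 16).
Smallest nonnegative: n = -2 mod 16 = 14.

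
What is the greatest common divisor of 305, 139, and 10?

gcd(305, 139) = 1  (305 = 2·139 + 27, 139 = 5·27 + 4, 27 = 6·4 + 3, 4 = 1·3 + 1, 3 = 3·1).
gcd(1, 10) = 1.

1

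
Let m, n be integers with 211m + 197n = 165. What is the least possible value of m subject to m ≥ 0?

54

gcd(211, 197):
  211 = 1·197 + 14
  197 = 14·14 + 1
  14 = 14·1
so gcd(211, 197) = 1.
1 divides 165, so solutions exist.
Back-substitute for Bézout coefficients:
  1 = 197 - 14·14
  ... = 211·(-14) + 197·(15)
Scale by 165/1 = 165: (m₀, n₀) = (-2310, 2475).
General solution: m = -2310 + 197t, n = 2475 - 211t for integer t.
m ≥ 0: smallest is -2310 mod 197 = 54 (at t = 12), with n = -57.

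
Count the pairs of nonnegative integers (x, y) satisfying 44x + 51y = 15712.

gcd(51, 44):
  51 = 1·44 + 7
  44 = 6·7 + 2
  7 = 3·2 + 1
  2 = 2·1
so gcd(51, 44) = 1.
Back-substitute for Bézout coefficients:
  1 = 7 - 3·2
  ... = 44·(-22) + 51·(19)
Scale by 15712: one solution is (-345664, 298528). Reduce x mod 51: (14, 296).
General: x = 14 + 51t, y = 296 - 44t.
x ≥ 0 ⇒ t ≥ 0; y ≥ 0 ⇒ t ≤ 6. So t ∈ [0, 6]: 7 solutions.

7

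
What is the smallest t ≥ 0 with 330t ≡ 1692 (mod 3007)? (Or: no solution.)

gcd(3007, 330) = 1  (3007 = 9·330 + 37, 330 = 8·37 + 34, 37 = 1·34 + 3, 34 = 11·3 + 1, 3 = 3·1).
1 divides 1692, so solutions exist.
Back-substituting, 330·(975) + 3007·(-107) = 1.
So 330·(975) ≡ 1 (mod 3007); multiply by 1692: t ≡ 1649700 (mod 3007).
Smallest nonnegative: t = 1649700 mod 3007 = 1864.

1864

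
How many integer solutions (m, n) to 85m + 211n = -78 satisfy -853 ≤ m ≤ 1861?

gcd(211, 85) = 1.
By Bézout, 85·(72) + 211·(-29) = 1.
Particular solution: (81, -33).
General solution: m = 81 + 211t, n = -33 - 85t for integer t.
-853 ≤ 81 + 211t ≤ 1861 gives t ∈ [-4, 8], which is 13 values.

13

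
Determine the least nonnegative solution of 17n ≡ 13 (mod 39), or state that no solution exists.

26

gcd(39, 17) = 1.
1 divides 13, so solutions exist.
By Bézout, 17×(-16) + 39×(7) = 1.
So 17×(-16) ≡ 1 (mod 39); multiply by 13: n ≡ -208 (mod 39).
Smallest nonnegative: n = -208 mod 39 = 26.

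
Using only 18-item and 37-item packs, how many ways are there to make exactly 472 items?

1

Need nonnegative integers with 18j + 37k = 472.
gcd(18, 37) = 1, and 18·(-2) + 37·(1) = 1.
So (j₀, k₀) = (-944, 472); general j = -944 + 37t, k = 472 - 18t.
j ≥ 0 ⇒ t ≥ 26; k ≥ 0 ⇒ t ≤ 26. That's 1 value of t.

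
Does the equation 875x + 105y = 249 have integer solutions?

gcd(875, 105) = 35  (875 = 8·105 + 35, 105 = 3·35).
35 does not divide 249 (remainder 4), so no integer solutions.

no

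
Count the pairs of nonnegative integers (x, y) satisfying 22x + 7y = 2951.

19

gcd(22, 7) = 1  (22 = 3*7 + 1, 7 = 7*1).
Back-substituting, 22*(1) + 7*(-3) = 1.
Scale by 2951: one solution is (2951, -8853). Reduce x mod 7: (4, 409).
General: x = 4 + 7t, y = 409 - 22t.
x ≥ 0 ⇒ t ≥ 0; y ≥ 0 ⇒ t ≤ 18. So t ∈ [0, 18]: 19 solutions.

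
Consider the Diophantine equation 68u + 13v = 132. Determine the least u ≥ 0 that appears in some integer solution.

gcd(68, 13) = 1  (68 = 5×13 + 3, 13 = 4×3 + 1, 3 = 3×1).
1 divides 132, so solutions exist.
Back-substituting, 68×(-4) + 13×(21) = 1.
Scale by 132/1 = 132: (u₀, v₀) = (-528, 2772).
General solution: u = -528 + 13t, v = 2772 - 68t for integer t.
u ≥ 0: smallest is -528 mod 13 = 5 (at t = 41), with v = -16.

5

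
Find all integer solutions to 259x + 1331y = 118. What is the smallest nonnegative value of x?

gcd(1331, 259):
  1331 = 5*259 + 36
  259 = 7*36 + 7
  36 = 5*7 + 1
  7 = 7*1
so gcd(1331, 259) = 1.
1 divides 118, so solutions exist.
Back-substitute for Bézout coefficients:
  1 = 36 - 5*7
  ... = 259*(-185) + 1331*(36)
Scale by 118/1 = 118: (x₀, y₀) = (-21830, 4248).
General solution: x = -21830 + 1331t, y = 4248 - 259t for integer t.
x ≥ 0: smallest is -21830 mod 1331 = 797 (at t = 17), with y = -155.

797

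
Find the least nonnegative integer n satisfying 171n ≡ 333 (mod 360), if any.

23

gcd(360, 171) = 9.
9 divides 333, so solutions exist.
By Bézout, 171×(19) + 360×(-9) = 9.
So 171×(19) ≡ 9 (mod 360); multiply by 37: n ≡ 703 (mod 40).
Smallest nonnegative: n = 703 mod 40 = 23.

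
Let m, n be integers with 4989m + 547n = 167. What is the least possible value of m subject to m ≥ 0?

gcd(4989, 547):
  4989 = 9*547 + 66
  547 = 8*66 + 19
  66 = 3*19 + 9
  19 = 2*9 + 1
  9 = 9*1
so gcd(4989, 547) = 1.
1 divides 167, so solutions exist.
Back-substitute for Bézout coefficients:
  1 = 19 - 2*9
  ... = 4989*(-58) + 547*(529)
Scale by 167/1 = 167: (m₀, n₀) = (-9686, 88343).
General solution: m = -9686 + 547t, n = 88343 - 4989t for integer t.
m ≥ 0: smallest is -9686 mod 547 = 160 (at t = 18), with n = -1459.

160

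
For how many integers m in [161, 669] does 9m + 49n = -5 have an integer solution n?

gcd(49, 9) = 1.
By Bézout, 9·(11) + 49·(-2) = 1.
Particular solution: (43, -8).
General solution: m = 43 + 49t, n = -8 - 9t for integer t.
161 ≤ 43 + 49t ≤ 669 gives t ∈ [3, 12], which is 10 values.

10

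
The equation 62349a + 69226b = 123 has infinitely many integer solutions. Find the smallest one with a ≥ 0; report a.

gcd(69226, 62349) = 1  (69226 = 1×62349 + 6877, 62349 = 9×6877 + 456, 6877 = 15×456 + 37, 456 = 12×37 + 12, 37 = 3×12 + 1, 12 = 12×1).
1 divides 123, so solutions exist.
Back-substituting, 62349×(-5617) + 69226×(5059) = 1.
Scale by 123/1 = 123: (a₀, b₀) = (-690891, 622257).
General solution: a = -690891 + 69226t, b = 622257 - 62349t for integer t.
a ≥ 0: smallest is -690891 mod 69226 = 1369 (at t = 10), with b = -1233.

1369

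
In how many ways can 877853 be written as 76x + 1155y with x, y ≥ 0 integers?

gcd(1155, 76) = 1.
By Bézout, 76×(76) + 1155×(-5) = 1.
One solution: (563, 723).
General: x = 563 + 1155t, y = 723 - 76t.
x ≥ 0 ⇒ t ≥ 0; y ≥ 0 ⇒ t ≤ 9. So t ∈ [0, 9]: 10 solutions.

10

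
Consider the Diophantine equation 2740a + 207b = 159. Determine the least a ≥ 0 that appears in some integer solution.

gcd(2740, 207) = 1.
1 divides 159, so solutions exist.
By Bézout, 2740×(-38) + 207×(503) = 1.
Scale by 159/1 = 159: (a₀, b₀) = (-6042, 79977).
General solution: a = -6042 + 207t, b = 79977 - 2740t for integer t.
a ≥ 0: smallest is -6042 mod 207 = 168 (at t = 30), with b = -2223.

168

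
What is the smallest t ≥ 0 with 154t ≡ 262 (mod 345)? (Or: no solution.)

gcd(345, 154) = 1  (345 = 2*154 + 37, 154 = 4*37 + 6, 37 = 6*6 + 1, 6 = 6*1).
1 divides 262, so solutions exist.
Back-substituting, 154*(-56) + 345*(25) = 1.
So 154*(-56) ≡ 1 (mod 345); multiply by 262: t ≡ -14672 (mod 345).
Smallest nonnegative: t = -14672 mod 345 = 163.

163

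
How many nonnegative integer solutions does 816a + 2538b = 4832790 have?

gcd(2538, 816) = 6.
By Bézout, 816·(28) + 2538·(-9) = 6.
One solution: (352, 1791).
General: a = 352 + 423t, b = 1791 - 136t.
a ≥ 0 ⇒ t ≥ 0; b ≥ 0 ⇒ t ≤ 13. So t ∈ [0, 13]: 14 solutions.

14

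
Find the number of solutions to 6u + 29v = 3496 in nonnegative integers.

gcd(29, 6) = 1.
By Bézout, 6*(5) + 29*(-1) = 1.
One solution: (22, 116).
General: u = 22 + 29t, v = 116 - 6t.
u ≥ 0 ⇒ t ≥ 0; v ≥ 0 ⇒ t ≤ 19. So t ∈ [0, 19]: 20 solutions.

20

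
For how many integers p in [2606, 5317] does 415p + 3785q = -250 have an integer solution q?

3

gcd(3785, 415) = 5.
By Bézout, 415×(-228) + 3785×(25) = 5.
Particular solution: (45, -5).
General solution: p = 45 + 757t, q = -5 - 83t for integer t.
2606 ≤ 45 + 757t ≤ 5317 gives t ∈ [4, 6], which is 3 values.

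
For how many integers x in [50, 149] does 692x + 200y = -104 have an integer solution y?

2

gcd(692, 200):
  692 = 3×200 + 92
  200 = 2×92 + 16
  92 = 5×16 + 12
  16 = 1×12 + 4
  12 = 3×4
so gcd(692, 200) = 4.
Back-substitute for Bézout coefficients:
  4 = 16 - 1×12
  ... = 692×(-13) + 200×(45)
Scale by -26: particular solution (338, -1170); reduce x mod 50: (38, -132).
General solution: x = 38 + 50t, y = -132 - 173t for integer t.
50 ≤ 38 + 50t ≤ 149 gives t ∈ [1, 2], which is 2 values.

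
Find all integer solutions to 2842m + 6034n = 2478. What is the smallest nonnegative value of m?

141

gcd(6034, 2842):
  6034 = 2*2842 + 350
  2842 = 8*350 + 42
  350 = 8*42 + 14
  42 = 3*14
so gcd(6034, 2842) = 14.
14 divides 2478, so solutions exist.
Back-substitute for Bézout coefficients:
  14 = 350 - 8*42
  ... = 2842*(-138) + 6034*(65)
Scale by 2478/14 = 177: (m₀, n₀) = (-24426, 11505).
General solution: m = -24426 + 431t, n = 11505 - 203t for integer t.
m ≥ 0: smallest is -24426 mod 431 = 141 (at t = 57), with n = -66.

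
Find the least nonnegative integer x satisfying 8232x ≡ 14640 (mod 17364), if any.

1318

gcd(17364, 8232) = 12  (17364 = 2×8232 + 900, 8232 = 9×900 + 132, 900 = 6×132 + 108, 132 = 1×108 + 24, 108 = 4×24 + 12, 24 = 2×12).
12 divides 14640, so solutions exist.
Back-substituting, 8232×(-656) + 17364×(311) = 12.
So 8232×(-656) ≡ 12 (mod 17364); multiply by 1220: x ≡ -800320 (mod 1447).
Smallest nonnegative: x = -800320 mod 1447 = 1318.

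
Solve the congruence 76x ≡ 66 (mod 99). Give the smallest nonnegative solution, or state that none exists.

66

gcd(99, 76):
  99 = 1×76 + 23
  76 = 3×23 + 7
  23 = 3×7 + 2
  7 = 3×2 + 1
  2 = 2×1
so gcd(99, 76) = 1.
1 divides 66, so solutions exist.
Back-substitute for Bézout coefficients:
  1 = 7 - 3×2
  ... = 76×(43) + 99×(-33)
So 76×(43) ≡ 1 (mod 99); multiply by 66: x ≡ 2838 (mod 99).
Smallest nonnegative: x = 2838 mod 99 = 66.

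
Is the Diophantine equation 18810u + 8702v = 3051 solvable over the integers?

gcd(18810, 8702) = 38  (18810 = 2×8702 + 1406, 8702 = 6×1406 + 266, 1406 = 5×266 + 76, 266 = 3×76 + 38, 76 = 2×38).
38 does not divide 3051 (remainder 11), so no integer solutions.

no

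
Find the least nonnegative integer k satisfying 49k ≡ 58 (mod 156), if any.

154

gcd(156, 49):
  156 = 3*49 + 9
  49 = 5*9 + 4
  9 = 2*4 + 1
  4 = 4*1
so gcd(156, 49) = 1.
1 divides 58, so solutions exist.
Back-substitute for Bézout coefficients:
  1 = 9 - 2*4
  ... = 49*(-35) + 156*(11)
So 49*(-35) ≡ 1 (mod 156); multiply by 58: k ≡ -2030 (mod 156).
Smallest nonnegative: k = -2030 mod 156 = 154.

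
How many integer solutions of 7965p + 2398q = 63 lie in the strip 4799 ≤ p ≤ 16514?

gcd(7965, 2398) = 1.
By Bézout, 7965×(-395) + 2398×(1312) = 1.
Particular solution: (1493, -4959).
General solution: p = 1493 + 2398t, q = -4959 - 7965t for integer t.
4799 ≤ 1493 + 2398t ≤ 16514 gives t ∈ [2, 6], which is 5 values.

5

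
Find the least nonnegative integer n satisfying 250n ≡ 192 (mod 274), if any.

gcd(274, 250):
  274 = 1·250 + 24
  250 = 10·24 + 10
  24 = 2·10 + 4
  10 = 2·4 + 2
  4 = 2·2
so gcd(274, 250) = 2.
2 divides 192, so solutions exist.
Back-substitute for Bézout coefficients:
  2 = 10 - 2·4
  ... = 250·(57) + 274·(-52)
So 250·(57) ≡ 2 (mod 274); multiply by 96: n ≡ 5472 (mod 137).
Smallest nonnegative: n = 5472 mod 137 = 129.

129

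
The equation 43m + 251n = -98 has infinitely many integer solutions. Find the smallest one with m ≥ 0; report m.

167

gcd(251, 43):
  251 = 5*43 + 36
  43 = 1*36 + 7
  36 = 5*7 + 1
  7 = 7*1
so gcd(251, 43) = 1.
1 divides -98, so solutions exist.
Back-substitute for Bézout coefficients:
  1 = 36 - 5*7
  ... = 43*(-35) + 251*(6)
Scale by -98/1 = -98: (m₀, n₀) = (3430, -588).
General solution: m = 3430 + 251t, n = -588 - 43t for integer t.
m ≥ 0: smallest is 3430 mod 251 = 167 (at t = -13), with n = -29.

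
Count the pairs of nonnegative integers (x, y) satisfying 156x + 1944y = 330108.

13

gcd(1944, 156) = 12.
By Bézout, 156·(25) + 1944·(-2) = 12.
One solution: (35, 167).
General: x = 35 + 162t, y = 167 - 13t.
x ≥ 0 ⇒ t ≥ 0; y ≥ 0 ⇒ t ≤ 12. So t ∈ [0, 12]: 13 solutions.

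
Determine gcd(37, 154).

1

gcd(154, 37):
  154 = 4·37 + 6
  37 = 6·6 + 1
  6 = 6·1
so gcd(154, 37) = 1.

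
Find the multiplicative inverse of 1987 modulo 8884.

6103

gcd(8884, 1987) = 1.
By Bézout, 1987*(-2781) + 8884*(622) = 1.
So 1987*-2781 ≡ 1 (mod 8884), and -2781 mod 8884 = 6103.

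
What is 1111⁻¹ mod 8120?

gcd(8120, 1111) = 1.
By Bézout, 1111×(-1089) + 8120×(149) = 1.
So 1111×-1089 ≡ 1 (mod 8120), and -1089 mod 8120 = 7031.

7031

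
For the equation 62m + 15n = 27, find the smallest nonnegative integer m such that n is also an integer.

gcd(62, 15) = 1.
1 divides 27, so solutions exist.
By Bézout, 62·(-7) + 15·(29) = 1.
Scale by 27/1 = 27: (m₀, n₀) = (-189, 783).
General solution: m = -189 + 15t, n = 783 - 62t for integer t.
m ≥ 0: smallest is -189 mod 15 = 6 (at t = 13), with n = -23.

6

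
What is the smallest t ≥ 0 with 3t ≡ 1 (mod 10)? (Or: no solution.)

7

gcd(10, 3):
  10 = 3*3 + 1
  3 = 3*1
so gcd(10, 3) = 1.
1 divides 1, so solutions exist.
Back-substitute for Bézout coefficients:
  1 = 10 - 3*3
  ... = 3*(-3) + 10*(1)
So 3*(-3) ≡ 1 (mod 10); multiply by 1: t ≡ -3 (mod 10).
Smallest nonnegative: t = -3 mod 10 = 7.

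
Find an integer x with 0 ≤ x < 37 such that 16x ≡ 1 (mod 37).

7

gcd(37, 16) = 1.
By Bézout, 16×(7) + 37×(-3) = 1.
So 16×7 ≡ 1 (mod 37), and 7 mod 37 = 7.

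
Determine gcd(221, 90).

1

gcd(221, 90):
  221 = 2·90 + 41
  90 = 2·41 + 8
  41 = 5·8 + 1
  8 = 8·1
so gcd(221, 90) = 1.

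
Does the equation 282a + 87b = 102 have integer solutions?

yes

gcd(282, 87):
  282 = 3*87 + 21
  87 = 4*21 + 3
  21 = 7*3
so gcd(282, 87) = 3.
3 divides 102, so integer solutions exist.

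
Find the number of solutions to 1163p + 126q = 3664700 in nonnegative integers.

25

gcd(1163, 126):
  1163 = 9·126 + 29
  126 = 4·29 + 10
  29 = 2·10 + 9
  10 = 1·9 + 1
  9 = 9·1
so gcd(1163, 126) = 1.
Back-substitute for Bézout coefficients:
  1 = 10 - 1·9
  ... = 1163·(-13) + 126·(120)
Scale by 3664700: one solution is (-47641100, 439764000). Reduce p mod 126: (4, 29048).
General: p = 4 + 126t, q = 29048 - 1163t.
p ≥ 0 ⇒ t ≥ 0; q ≥ 0 ⇒ t ≤ 24. So t ∈ [0, 24]: 25 solutions.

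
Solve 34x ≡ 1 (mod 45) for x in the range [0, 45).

4

gcd(45, 34) = 1.
By Bézout, 34×(4) + 45×(-3) = 1.
So 34×4 ≡ 1 (mod 45), and 4 mod 45 = 4.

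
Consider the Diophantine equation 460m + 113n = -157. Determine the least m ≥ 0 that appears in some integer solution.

gcd(460, 113):
  460 = 4×113 + 8
  113 = 14×8 + 1
  8 = 8×1
so gcd(460, 113) = 1.
1 divides -157, so solutions exist.
Back-substitute for Bézout coefficients:
  1 = 113 - 14×8
  ... = 460×(-14) + 113×(57)
Scale by -157/1 = -157: (m₀, n₀) = (2198, -8949).
General solution: m = 2198 + 113t, n = -8949 - 460t for integer t.
m ≥ 0: smallest is 2198 mod 113 = 51 (at t = -19), with n = -209.

51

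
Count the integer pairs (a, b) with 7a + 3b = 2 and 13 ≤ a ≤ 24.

4

gcd(7, 3) = 1  (7 = 2*3 + 1, 3 = 3*1).
Back-substituting, 7*(1) + 3*(-2) = 1.
Scale by 2: particular solution (2, -4); reduce a mod 3: (2, -4).
General solution: a = 2 + 3t, b = -4 - 7t for integer t.
13 ≤ 2 + 3t ≤ 24 gives t ∈ [4, 7], which is 4 values.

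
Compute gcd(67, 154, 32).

1

gcd(154, 67):
  154 = 2·67 + 20
  67 = 3·20 + 7
  20 = 2·7 + 6
  7 = 1·6 + 1
  6 = 6·1
so gcd(154, 67) = 1.
gcd(1, 32) = 1.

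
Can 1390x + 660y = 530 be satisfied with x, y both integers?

gcd(1390, 660) = 10.
10 divides 530, so integer solutions exist.

yes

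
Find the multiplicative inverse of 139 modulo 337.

257

gcd(337, 139):
  337 = 2·139 + 59
  139 = 2·59 + 21
  59 = 2·21 + 17
  21 = 1·17 + 4
  17 = 4·4 + 1
  4 = 4·1
so gcd(337, 139) = 1.
Back-substitute for Bézout coefficients:
  1 = 17 - 4·4
  ... = 139·(-80) + 337·(33)
So 139·-80 ≡ 1 (mod 337), and -80 mod 337 = 257.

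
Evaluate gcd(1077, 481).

1

gcd(1077, 481):
  1077 = 2×481 + 115
  481 = 4×115 + 21
  115 = 5×21 + 10
  21 = 2×10 + 1
  10 = 10×1
so gcd(1077, 481) = 1.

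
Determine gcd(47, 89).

gcd(89, 47):
  89 = 1*47 + 42
  47 = 1*42 + 5
  42 = 8*5 + 2
  5 = 2*2 + 1
  2 = 2*1
so gcd(89, 47) = 1.

1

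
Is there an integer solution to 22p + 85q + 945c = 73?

gcd(85, 22) = 1  (85 = 3×22 + 19, 22 = 1×19 + 3, 19 = 6×3 + 1, 3 = 3×1).
gcd(1, 945) = 1.
1 divides 73, so integer solutions exist.

yes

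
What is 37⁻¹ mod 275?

gcd(275, 37) = 1  (275 = 7*37 + 16, 37 = 2*16 + 5, 16 = 3*5 + 1, 5 = 5*1).
Back-substituting, 37*(-52) + 275*(7) = 1.
So 37*-52 ≡ 1 (mod 275), and -52 mod 275 = 223.

223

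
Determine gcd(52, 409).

gcd(409, 52) = 1  (409 = 7*52 + 45, 52 = 1*45 + 7, 45 = 6*7 + 3, 7 = 2*3 + 1, 3 = 3*1).

1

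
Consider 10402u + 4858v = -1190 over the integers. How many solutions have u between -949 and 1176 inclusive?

gcd(10402, 4858) = 14.
By Bézout, 10402×(85) + 4858×(-182) = 14.
Particular solution: (62, -133).
General solution: u = 62 + 347t, v = -133 - 743t for integer t.
-949 ≤ 62 + 347t ≤ 1176 gives t ∈ [-2, 3], which is 6 values.

6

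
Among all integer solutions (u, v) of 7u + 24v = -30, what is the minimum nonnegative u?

gcd(24, 7):
  24 = 3·7 + 3
  7 = 2·3 + 1
  3 = 3·1
so gcd(24, 7) = 1.
1 divides -30, so solutions exist.
Back-substitute for Bézout coefficients:
  1 = 7 - 2·3
  ... = 7·(7) + 24·(-2)
Scale by -30/1 = -30: (u₀, v₀) = (-210, 60).
General solution: u = -210 + 24t, v = 60 - 7t for integer t.
u ≥ 0: smallest is -210 mod 24 = 6 (at t = 9), with v = -3.

6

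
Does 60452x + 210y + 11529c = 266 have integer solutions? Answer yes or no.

gcd(60452, 210) = 14  (60452 = 287×210 + 182, 210 = 1×182 + 28, 182 = 6×28 + 14, 28 = 2×14).
gcd(14, 11529) = 7.
7 divides 266, so integer solutions exist.

yes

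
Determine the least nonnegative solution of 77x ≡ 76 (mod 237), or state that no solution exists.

gcd(237, 77):
  237 = 3×77 + 6
  77 = 12×6 + 5
  6 = 1×5 + 1
  5 = 5×1
so gcd(237, 77) = 1.
1 divides 76, so solutions exist.
Back-substitute for Bézout coefficients:
  1 = 6 - 1×5
  ... = 77×(-40) + 237×(13)
So 77×(-40) ≡ 1 (mod 237); multiply by 76: x ≡ -3040 (mod 237).
Smallest nonnegative: x = -3040 mod 237 = 41.

41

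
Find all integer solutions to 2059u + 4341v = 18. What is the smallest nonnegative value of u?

gcd(4341, 2059):
  4341 = 2·2059 + 223
  2059 = 9·223 + 52
  223 = 4·52 + 15
  52 = 3·15 + 7
  15 = 2·7 + 1
  7 = 7·1
so gcd(4341, 2059) = 1.
1 divides 18, so solutions exist.
Back-substitute for Bézout coefficients:
  1 = 15 - 2·7
  ... = 2059·(-584) + 4341·(277)
Scale by 18/1 = 18: (u₀, v₀) = (-10512, 4986).
General solution: u = -10512 + 4341t, v = 4986 - 2059t for integer t.
u ≥ 0: smallest is -10512 mod 4341 = 2511 (at t = 3), with v = -1191.

2511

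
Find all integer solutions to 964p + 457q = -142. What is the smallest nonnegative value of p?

gcd(964, 457):
  964 = 2×457 + 50
  457 = 9×50 + 7
  50 = 7×7 + 1
  7 = 7×1
so gcd(964, 457) = 1.
1 divides -142, so solutions exist.
Back-substitute for Bézout coefficients:
  1 = 50 - 7×7
  ... = 964×(64) + 457×(-135)
Scale by -142/1 = -142: (p₀, q₀) = (-9088, 19170).
General solution: p = -9088 + 457t, q = 19170 - 964t for integer t.
p ≥ 0: smallest is -9088 mod 457 = 52 (at t = 20), with q = -110.

52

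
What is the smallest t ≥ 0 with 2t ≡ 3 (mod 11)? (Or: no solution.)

7

gcd(11, 2) = 1.
1 divides 3, so solutions exist.
By Bézout, 2·(-5) + 11·(1) = 1.
So 2·(-5) ≡ 1 (mod 11); multiply by 3: t ≡ -15 (mod 11).
Smallest nonnegative: t = -15 mod 11 = 7.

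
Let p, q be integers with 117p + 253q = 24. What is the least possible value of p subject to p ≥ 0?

104

gcd(253, 117):
  253 = 2×117 + 19
  117 = 6×19 + 3
  19 = 6×3 + 1
  3 = 3×1
so gcd(253, 117) = 1.
1 divides 24, so solutions exist.
Back-substitute for Bézout coefficients:
  1 = 19 - 6×3
  ... = 117×(-80) + 253×(37)
Scale by 24/1 = 24: (p₀, q₀) = (-1920, 888).
General solution: p = -1920 + 253t, q = 888 - 117t for integer t.
p ≥ 0: smallest is -1920 mod 253 = 104 (at t = 8), with q = -48.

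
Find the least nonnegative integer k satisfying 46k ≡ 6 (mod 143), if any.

gcd(143, 46) = 1.
1 divides 6, so solutions exist.
By Bézout, 46×(28) + 143×(-9) = 1.
So 46×(28) ≡ 1 (mod 143); multiply by 6: k ≡ 168 (mod 143).
Smallest nonnegative: k = 168 mod 143 = 25.

25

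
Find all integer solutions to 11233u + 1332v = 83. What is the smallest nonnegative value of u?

695

gcd(11233, 1332):
  11233 = 8×1332 + 577
  1332 = 2×577 + 178
  577 = 3×178 + 43
  178 = 4×43 + 6
  43 = 7×6 + 1
  6 = 6×1
so gcd(11233, 1332) = 1.
1 divides 83, so solutions exist.
Back-substitute for Bézout coefficients:
  1 = 43 - 7×6
  ... = 11233×(217) + 1332×(-1830)
Scale by 83/1 = 83: (u₀, v₀) = (18011, -151890).
General solution: u = 18011 + 1332t, v = -151890 - 11233t for integer t.
u ≥ 0: smallest is 18011 mod 1332 = 695 (at t = -13), with v = -5861.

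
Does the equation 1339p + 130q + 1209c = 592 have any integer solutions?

gcd(1339, 130) = 13  (1339 = 10×130 + 39, 130 = 3×39 + 13, 39 = 3×13).
gcd(13, 1209) = 13.
13 does not divide 592 (remainder 7), so no integer solutions.

no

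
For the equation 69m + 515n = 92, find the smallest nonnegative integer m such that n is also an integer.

gcd(515, 69):
  515 = 7×69 + 32
  69 = 2×32 + 5
  32 = 6×5 + 2
  5 = 2×2 + 1
  2 = 2×1
so gcd(515, 69) = 1.
1 divides 92, so solutions exist.
Back-substitute for Bézout coefficients:
  1 = 5 - 2×2
  ... = 69×(209) + 515×(-28)
Scale by 92/1 = 92: (m₀, n₀) = (19228, -2576).
General solution: m = 19228 + 515t, n = -2576 - 69t for integer t.
m ≥ 0: smallest is 19228 mod 515 = 173 (at t = -37), with n = -23.

173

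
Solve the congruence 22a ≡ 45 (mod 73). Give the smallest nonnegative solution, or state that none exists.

gcd(73, 22) = 1.
1 divides 45, so solutions exist.
By Bézout, 22·(10) + 73·(-3) = 1.
So 22·(10) ≡ 1 (mod 73); multiply by 45: a ≡ 450 (mod 73).
Smallest nonnegative: a = 450 mod 73 = 12.

12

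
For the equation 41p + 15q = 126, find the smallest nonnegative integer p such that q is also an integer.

gcd(41, 15) = 1  (41 = 2*15 + 11, 15 = 1*11 + 4, 11 = 2*4 + 3, 4 = 1*3 + 1, 3 = 3*1).
1 divides 126, so solutions exist.
Back-substituting, 41*(-4) + 15*(11) = 1.
Scale by 126/1 = 126: (p₀, q₀) = (-504, 1386).
General solution: p = -504 + 15t, q = 1386 - 41t for integer t.
p ≥ 0: smallest is -504 mod 15 = 6 (at t = 34), with q = -8.

6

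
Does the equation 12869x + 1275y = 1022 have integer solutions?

gcd(12869, 1275) = 17  (12869 = 10*1275 + 119, 1275 = 10*119 + 85, 119 = 1*85 + 34, 85 = 2*34 + 17, 34 = 2*17).
17 does not divide 1022 (remainder 2), so no integer solutions.

no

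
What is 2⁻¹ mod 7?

4

gcd(7, 2):
  7 = 3·2 + 1
  2 = 2·1
so gcd(7, 2) = 1.
Back-substitute for Bézout coefficients:
  1 = 7 - 3·2
  ... = 2·(-3) + 7·(1)
So 2·-3 ≡ 1 (mod 7), and -3 mod 7 = 4.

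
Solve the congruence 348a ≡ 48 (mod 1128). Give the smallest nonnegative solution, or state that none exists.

gcd(1128, 348) = 12  (1128 = 3·348 + 84, 348 = 4·84 + 12, 84 = 7·12).
12 divides 48, so solutions exist.
Back-substituting, 348·(13) + 1128·(-4) = 12.
So 348·(13) ≡ 12 (mod 1128); multiply by 4: a ≡ 52 (mod 94).
Smallest nonnegative: a = 52 mod 94 = 52.

52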